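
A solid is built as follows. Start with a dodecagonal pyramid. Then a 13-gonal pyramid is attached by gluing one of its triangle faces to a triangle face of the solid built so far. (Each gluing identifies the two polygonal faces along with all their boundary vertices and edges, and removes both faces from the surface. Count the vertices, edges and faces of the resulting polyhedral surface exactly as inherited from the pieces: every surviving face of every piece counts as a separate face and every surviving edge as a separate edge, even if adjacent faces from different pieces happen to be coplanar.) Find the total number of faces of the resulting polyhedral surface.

25

A dodecagonal pyramid: V=13, E=24, F=13.
Attach a 13-gonal pyramid (V=14, E=26, F=14) along a 3-gon: merge 3 vertices and 3 edges, delete both glued faces → V=24, E=47, F=25.
Check: V − E + F = 24 − 47 + 25 = 2.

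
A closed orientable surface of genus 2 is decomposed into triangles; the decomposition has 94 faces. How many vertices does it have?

45

χ = 2 − 2·2 = -2, and every face is a triangle so 3F = 2E.
E = 3·94/2 = 141. Then V = -2 + E − F = -2 + 141 − 94 = 45.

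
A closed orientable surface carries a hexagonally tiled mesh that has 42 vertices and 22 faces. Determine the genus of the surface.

2

Every face is a hexagon, so 2E = 6·22 = 132, giving E = 66.
χ = V − E + F = 42 − 66 + 22 = -2.
For a closed orientable surface χ = 2 − 2g, so g = (2 − (-2))/2 = 2.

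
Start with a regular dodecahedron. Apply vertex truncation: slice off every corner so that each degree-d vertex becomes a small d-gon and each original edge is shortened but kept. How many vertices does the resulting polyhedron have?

The base solid has V = 20, E = 30, F = 12.
Truncation replaces each original edge-end by a new vertex, so V′ = 2E = 60.
Each original edge survives, and each old vertex of degree d contributes d new edges; summing degrees gives Σd = 2E, so E′ = E + 2E = 3E = 90.
Each original face survives and each original vertex becomes one new face: F′ = F + V = 32.

60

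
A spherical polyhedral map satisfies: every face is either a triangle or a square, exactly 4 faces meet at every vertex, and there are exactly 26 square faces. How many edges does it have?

64

Let x be the number of triangles; then F = 26 + x.
Edge–face incidences: 2E = 4·26 + 3·x = 104 + 3x.
Every vertex has degree 4, so 4V = 2E.
Euler: V − E + F = 2 ⇒ (2E)/4 − E + (26 + x) = 2.
Multiply by 8: 2·(2E) − 4·(2E) + 8·(26 + x) = 16, i.e. 208 + 8x − 2·(104 + 3x) = 16.
Collecting terms: 2x = 16, so x = 8.
Then 2E = 104 + 3·8 = 128, so E = 64, V = 2E/4 = 32, F = 26 + 8 = 34.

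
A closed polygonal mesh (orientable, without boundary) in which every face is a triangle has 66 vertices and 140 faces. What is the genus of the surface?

Every face is a triangle, so 2E = 3·140 = 420, giving E = 210.
χ = V − E + F = 66 − 210 + 140 = -4.
For a closed orientable surface χ = 2 − 2g, so g = (2 − (-4))/2 = 3.

3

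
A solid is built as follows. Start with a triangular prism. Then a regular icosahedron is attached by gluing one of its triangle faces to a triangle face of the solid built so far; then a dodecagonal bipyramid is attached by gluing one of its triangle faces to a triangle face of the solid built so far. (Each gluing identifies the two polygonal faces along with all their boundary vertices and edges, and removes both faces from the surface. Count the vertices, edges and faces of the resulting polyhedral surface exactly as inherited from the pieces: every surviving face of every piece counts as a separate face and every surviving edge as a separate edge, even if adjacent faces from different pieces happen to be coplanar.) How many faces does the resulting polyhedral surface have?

45

A triangular prism: V=6, E=9, F=5.
Attach a regular icosahedron (V=12, E=30, F=20) along a 3-gon: merge 3 vertices and 3 edges, delete both glued faces → V=15, E=36, F=23.
Attach a dodecagonal bipyramid (V=14, E=36, F=24) along a 3-gon: merge 3 vertices and 3 edges, delete both glued faces → V=26, E=69, F=45.
Check: V − E + F = 26 − 69 + 45 = 2.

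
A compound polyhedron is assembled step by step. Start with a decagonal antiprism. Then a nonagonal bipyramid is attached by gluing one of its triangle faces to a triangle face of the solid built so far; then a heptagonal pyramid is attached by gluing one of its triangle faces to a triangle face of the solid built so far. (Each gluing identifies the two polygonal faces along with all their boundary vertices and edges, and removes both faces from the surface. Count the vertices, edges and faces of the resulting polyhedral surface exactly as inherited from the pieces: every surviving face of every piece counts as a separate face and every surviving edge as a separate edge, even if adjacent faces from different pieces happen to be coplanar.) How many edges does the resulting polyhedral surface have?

A decagonal antiprism: V=20, E=40, F=22.
Attach a nonagonal bipyramid (V=11, E=27, F=18) along a 3-gon: merge 3 vertices and 3 edges, delete both glued faces → V=28, E=64, F=38.
Attach a heptagonal pyramid (V=8, E=14, F=8) along a 3-gon: merge 3 vertices and 3 edges, delete both glued faces → V=33, E=75, F=44.
Check: V − E + F = 33 − 75 + 44 = 2.

75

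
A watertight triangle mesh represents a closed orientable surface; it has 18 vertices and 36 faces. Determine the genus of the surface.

1

Every face is a triangle, so 2E = 3·36 = 108, giving E = 54.
χ = V − E + F = 18 − 54 + 36 = 0.
For a closed orientable surface χ = 2 − 2g, so g = (2 − (0))/2 = 1.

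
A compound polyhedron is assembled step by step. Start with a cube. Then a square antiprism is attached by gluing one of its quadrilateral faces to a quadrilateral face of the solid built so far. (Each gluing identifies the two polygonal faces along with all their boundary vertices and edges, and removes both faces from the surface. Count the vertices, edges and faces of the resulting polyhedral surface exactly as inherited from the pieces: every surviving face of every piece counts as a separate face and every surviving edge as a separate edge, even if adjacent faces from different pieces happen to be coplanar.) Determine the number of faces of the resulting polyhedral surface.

A cube: V=8, E=12, F=6.
Attach a square antiprism (V=8, E=16, F=10) along a 4-gon: merge 4 vertices and 4 edges, delete both glued faces → V=12, E=24, F=14.
Check: V − E + F = 12 − 24 + 14 = 2.

14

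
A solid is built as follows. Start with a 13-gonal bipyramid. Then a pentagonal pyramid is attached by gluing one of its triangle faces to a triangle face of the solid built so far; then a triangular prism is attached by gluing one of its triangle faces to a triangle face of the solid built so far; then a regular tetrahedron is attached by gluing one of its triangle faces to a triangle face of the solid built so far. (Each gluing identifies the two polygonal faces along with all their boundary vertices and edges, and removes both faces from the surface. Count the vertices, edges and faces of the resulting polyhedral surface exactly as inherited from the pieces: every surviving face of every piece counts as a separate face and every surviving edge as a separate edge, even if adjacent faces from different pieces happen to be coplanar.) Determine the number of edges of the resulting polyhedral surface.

55

A 13-gonal bipyramid: V=15, E=39, F=26.
Attach a pentagonal pyramid (V=6, E=10, F=6) along a 3-gon: merge 3 vertices and 3 edges, delete both glued faces → V=18, E=46, F=30.
Attach a triangular prism (V=6, E=9, F=5) along a 3-gon: merge 3 vertices and 3 edges, delete both glued faces → V=21, E=52, F=33.
Attach a regular tetrahedron (V=4, E=6, F=4) along a 3-gon: merge 3 vertices and 3 edges, delete both glued faces → V=22, E=55, F=35.
Check: V − E + F = 22 − 55 + 35 = 2.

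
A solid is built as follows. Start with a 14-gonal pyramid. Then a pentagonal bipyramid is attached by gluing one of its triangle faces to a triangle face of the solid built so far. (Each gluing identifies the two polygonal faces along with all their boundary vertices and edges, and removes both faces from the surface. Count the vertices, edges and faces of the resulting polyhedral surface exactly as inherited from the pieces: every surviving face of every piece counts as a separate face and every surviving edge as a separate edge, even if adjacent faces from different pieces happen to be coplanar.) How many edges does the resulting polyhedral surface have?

40

A 14-gonal pyramid: V=15, E=28, F=15.
Attach a pentagonal bipyramid (V=7, E=15, F=10) along a 3-gon: merge 3 vertices and 3 edges, delete both glued faces → V=19, E=40, F=23.
Check: V − E + F = 19 − 40 + 23 = 2.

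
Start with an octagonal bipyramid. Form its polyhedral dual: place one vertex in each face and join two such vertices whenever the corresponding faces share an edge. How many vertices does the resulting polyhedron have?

The base solid has V = 10, E = 24, F = 16.
The dual swaps V and F and preserves E: V′ = F = 16, E′ = E = 24, F′ = V = 10.

16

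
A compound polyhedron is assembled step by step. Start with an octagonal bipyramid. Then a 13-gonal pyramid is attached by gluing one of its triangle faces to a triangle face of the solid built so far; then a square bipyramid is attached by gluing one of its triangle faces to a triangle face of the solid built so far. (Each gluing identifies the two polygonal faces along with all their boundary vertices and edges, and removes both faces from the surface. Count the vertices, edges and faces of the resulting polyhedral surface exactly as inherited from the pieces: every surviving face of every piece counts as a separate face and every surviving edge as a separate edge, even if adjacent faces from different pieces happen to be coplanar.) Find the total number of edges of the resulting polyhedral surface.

56

An octagonal bipyramid: V=10, E=24, F=16.
Attach a 13-gonal pyramid (V=14, E=26, F=14) along a 3-gon: merge 3 vertices and 3 edges, delete both glued faces → V=21, E=47, F=28.
Attach a square bipyramid (V=6, E=12, F=8) along a 3-gon: merge 3 vertices and 3 edges, delete both glued faces → V=24, E=56, F=34.
Check: V − E + F = 24 − 56 + 34 = 2.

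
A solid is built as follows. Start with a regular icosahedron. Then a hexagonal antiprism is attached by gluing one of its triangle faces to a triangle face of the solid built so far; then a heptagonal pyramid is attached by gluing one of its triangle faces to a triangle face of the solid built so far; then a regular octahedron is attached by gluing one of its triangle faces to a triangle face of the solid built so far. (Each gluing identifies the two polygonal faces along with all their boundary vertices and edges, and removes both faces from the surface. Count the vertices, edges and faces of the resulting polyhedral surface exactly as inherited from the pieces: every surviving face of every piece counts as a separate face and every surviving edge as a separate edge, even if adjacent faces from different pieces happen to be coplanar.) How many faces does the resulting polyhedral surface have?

A regular icosahedron: V=12, E=30, F=20.
Attach a hexagonal antiprism (V=12, E=24, F=14) along a 3-gon: merge 3 vertices and 3 edges, delete both glued faces → V=21, E=51, F=32.
Attach a heptagonal pyramid (V=8, E=14, F=8) along a 3-gon: merge 3 vertices and 3 edges, delete both glued faces → V=26, E=62, F=38.
Attach a regular octahedron (V=6, E=12, F=8) along a 3-gon: merge 3 vertices and 3 edges, delete both glued faces → V=29, E=71, F=44.
Check: V − E + F = 29 − 71 + 44 = 2.

44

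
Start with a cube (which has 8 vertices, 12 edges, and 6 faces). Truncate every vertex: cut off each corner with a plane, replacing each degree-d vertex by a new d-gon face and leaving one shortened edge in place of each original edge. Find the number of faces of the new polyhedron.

Truncation replaces each original edge-end by a new vertex, so V′ = 2E = 24.
Each original edge survives, and each old vertex of degree d contributes d new edges; summing degrees gives Σd = 2E, so E′ = E + 2E = 3E = 36.
Each original face survives and each original vertex becomes one new face: F′ = F + V = 14.

14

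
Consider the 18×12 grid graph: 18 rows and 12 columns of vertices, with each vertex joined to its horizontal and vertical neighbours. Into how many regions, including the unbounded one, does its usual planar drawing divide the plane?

The grid has V = 18·12 = 216 vertices and E = 18·11 + 12·17 = 402 edges.
F = 2 − V + E = 2 − 216 + 402 = 188.

188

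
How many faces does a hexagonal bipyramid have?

12

A bipyramid over an n-gon has 2n triangular faces and n + 2 vertices: V = 6 + 2 = 8, E = 3·6 = 18, F = 2·6 = 12.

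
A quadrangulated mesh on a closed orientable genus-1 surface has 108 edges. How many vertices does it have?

54

χ = 2 − 2·1 = 0, and every face is a square so 4F = 2E.
F = 2E/4 = 54. Then V = 0 + E − F = 0 + 108 − 54 = 54.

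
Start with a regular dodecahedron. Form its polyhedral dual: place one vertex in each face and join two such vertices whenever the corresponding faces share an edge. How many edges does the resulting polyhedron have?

30

The base solid has V = 20, E = 30, F = 12.
The dual swaps V and F and preserves E: V′ = F = 12, E′ = E = 30, F′ = V = 20.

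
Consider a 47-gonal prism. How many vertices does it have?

A prism on an n-gon has two n-gon bases and n rectangular sides: V = 2·47 = 94, E = 3·47 = 141, F = 47 + 2 = 49.

94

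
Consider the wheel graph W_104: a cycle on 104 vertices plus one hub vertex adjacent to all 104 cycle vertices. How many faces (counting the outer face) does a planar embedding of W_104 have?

105

W_104 has V = 104 + 1 = 105 vertices and E = 2·104 = 208 edges.
By Euler's formula F = 2 − V + E = 2 − 105 + 208 = 105.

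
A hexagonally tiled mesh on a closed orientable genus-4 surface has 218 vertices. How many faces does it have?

χ = 2 − 2·4 = -6, and every face is a hexagon so 6F = 2E.
V − E + F = -6 with E = 6F/2 gives 218 − (6/2 − 1)·F = -6, so F = 112 and E = 336.

112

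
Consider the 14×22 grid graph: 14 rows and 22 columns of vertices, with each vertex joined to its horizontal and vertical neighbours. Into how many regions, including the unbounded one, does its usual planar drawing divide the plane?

The grid has V = 14·22 = 308 vertices and E = 14·21 + 22·13 = 580 edges.
F = 2 − V + E = 2 − 308 + 580 = 274.

274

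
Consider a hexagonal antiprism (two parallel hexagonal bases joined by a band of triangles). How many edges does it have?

An antiprism on an n-gon has two n-gon caps and 2n triangles: V = 2·6 = 12, E = 4·6 = 24, F = 2·6 + 2 = 14.
Check: V − E + F = 12 − 24 + 14 = 2.

24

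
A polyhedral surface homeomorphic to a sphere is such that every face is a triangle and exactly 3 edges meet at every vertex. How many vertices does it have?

4

Each face has 3 edges and each edge borders two faces, so 2E = 3F.
Each vertex has degree 3, so 3V = 2E and hence V = 3F/3.
Euler: V − E + F = 2 ⇒ (3F/3) − (3F/2) + F = 2.
Multiply by 6: (6 − 9 + 6)F = 12, i.e. 3F = 12.
So F = 4, E = 3·4/2 = 6, V = 3·4/3 = 4.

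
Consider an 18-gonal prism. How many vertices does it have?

36

A prism on an n-gon has two n-gon bases and n rectangular sides: V = 2·18 = 36, E = 3·18 = 54, F = 18 + 2 = 20.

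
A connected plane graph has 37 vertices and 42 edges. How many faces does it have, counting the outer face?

7

Euler's formula for a connected plane graph: V − E + F = 2, so F = 2 − 37 + 42 = 7.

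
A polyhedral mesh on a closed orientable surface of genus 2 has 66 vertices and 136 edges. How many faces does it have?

68

For a closed orientable surface of genus 2, χ = 2 − 2·2 = -2.
F = -2 − V + E = -2 − 66 + 136 = 68.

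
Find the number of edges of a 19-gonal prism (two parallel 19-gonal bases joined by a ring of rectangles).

A prism on an n-gon has two n-gon bases and n rectangular sides: V = 2·19 = 38, E = 3·19 = 57, F = 19 + 2 = 21.
Check: V − E + F = 38 − 57 + 21 = 2.

57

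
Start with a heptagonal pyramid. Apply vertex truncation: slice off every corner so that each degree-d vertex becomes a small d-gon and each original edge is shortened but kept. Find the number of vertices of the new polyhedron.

28

The base solid has V = 8, E = 14, F = 8.
Truncation replaces each original edge-end by a new vertex, so V′ = 2E = 28.
Each original edge survives, and each old vertex of degree d contributes d new edges; summing degrees gives Σd = 2E, so E′ = E + 2E = 3E = 42.
Each original face survives and each original vertex becomes one new face: F′ = F + V = 16.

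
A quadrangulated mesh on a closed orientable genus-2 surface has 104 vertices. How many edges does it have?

212

χ = 2 − 2·2 = -2, and every face is a square so 4F = 2E.
V − E + F = -2 with E = 4F/2 gives 104 − (4/2 − 1)·F = -2, so F = 106 and E = 212.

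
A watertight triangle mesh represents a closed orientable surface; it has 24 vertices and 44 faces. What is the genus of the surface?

Every face is a triangle, so 2E = 3·44 = 132, giving E = 66.
χ = V − E + F = 24 − 66 + 44 = 2.
For a closed orientable surface χ = 2 − 2g, so g = (2 − (2))/2 = 0.

0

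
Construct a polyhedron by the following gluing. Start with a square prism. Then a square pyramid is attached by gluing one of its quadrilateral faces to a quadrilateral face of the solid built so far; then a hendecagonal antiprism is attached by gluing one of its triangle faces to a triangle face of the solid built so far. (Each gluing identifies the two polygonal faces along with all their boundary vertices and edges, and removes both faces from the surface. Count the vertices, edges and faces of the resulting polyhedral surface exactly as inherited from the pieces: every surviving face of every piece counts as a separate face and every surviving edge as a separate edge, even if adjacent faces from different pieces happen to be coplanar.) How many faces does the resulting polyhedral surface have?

A square prism: V=8, E=12, F=6.
Attach a square pyramid (V=5, E=8, F=5) along a 4-gon: merge 4 vertices and 4 edges, delete both glued faces → V=9, E=16, F=9.
Attach a hendecagonal antiprism (V=22, E=44, F=24) along a 3-gon: merge 3 vertices and 3 edges, delete both glued faces → V=28, E=57, F=31.
Check: V − E + F = 28 − 57 + 31 = 2.

31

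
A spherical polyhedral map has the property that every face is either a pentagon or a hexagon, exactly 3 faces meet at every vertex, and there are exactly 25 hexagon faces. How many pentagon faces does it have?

12

Let x be the number of pentagons; then F = 25 + x.
Edge–face incidences: 2E = 6·25 + 5·x = 150 + 5x.
Every vertex has degree 3, so 3V = 2E.
Euler: V − E + F = 2 ⇒ (2E)/3 − E + (25 + x) = 2.
Multiply by 6: 2·(2E) − 3·(2E) + 6·(25 + x) = 12, i.e. 150 + 6x − (150 + 5x) = 12.
Collecting terms: x = 12.
Then 2E = 150 + 5·12 = 210, so E = 105, V = 2E/3 = 70, F = 25 + 12 = 37.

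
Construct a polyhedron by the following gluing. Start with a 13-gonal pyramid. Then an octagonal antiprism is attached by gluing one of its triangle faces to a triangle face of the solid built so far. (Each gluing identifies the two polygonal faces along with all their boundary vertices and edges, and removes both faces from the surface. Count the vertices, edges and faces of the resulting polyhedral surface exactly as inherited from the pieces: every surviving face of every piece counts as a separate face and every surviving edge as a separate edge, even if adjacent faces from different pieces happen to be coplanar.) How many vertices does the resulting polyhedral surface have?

A 13-gonal pyramid: V=14, E=26, F=14.
Attach an octagonal antiprism (V=16, E=32, F=18) along a 3-gon: merge 3 vertices and 3 edges, delete both glued faces → V=27, E=55, F=30.
Check: V − E + F = 27 − 55 + 30 = 2.

27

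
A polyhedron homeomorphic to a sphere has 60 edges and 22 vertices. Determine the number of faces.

Here V − E + F = 2.
F = 2 − V + E = 2 − 22 + 60 = 40.

40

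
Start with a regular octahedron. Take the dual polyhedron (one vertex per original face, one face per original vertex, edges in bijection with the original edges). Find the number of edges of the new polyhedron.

The base solid has V = 6, E = 12, F = 8.
The dual swaps V and F and preserves E: V′ = F = 8, E′ = E = 12, F′ = V = 6.

12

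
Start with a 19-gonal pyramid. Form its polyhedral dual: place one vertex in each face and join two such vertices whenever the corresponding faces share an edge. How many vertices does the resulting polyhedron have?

20

The base solid has V = 20, E = 38, F = 20.
The dual swaps V and F and preserves E: V′ = F = 20, E′ = E = 38, F′ = V = 20.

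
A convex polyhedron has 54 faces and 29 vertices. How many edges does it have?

Here V − E + F = 2.
E = V + F − (2) = 29 + 54 − (2) = 81.

81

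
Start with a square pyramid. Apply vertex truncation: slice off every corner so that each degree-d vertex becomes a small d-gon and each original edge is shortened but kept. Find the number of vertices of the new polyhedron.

16

The base solid has V = 5, E = 8, F = 5.
Truncation replaces each original edge-end by a new vertex, so V′ = 2E = 16.
Each original edge survives, and each old vertex of degree d contributes d new edges; summing degrees gives Σd = 2E, so E′ = E + 2E = 3E = 24.
Each original face survives and each original vertex becomes one new face: F′ = F + V = 10.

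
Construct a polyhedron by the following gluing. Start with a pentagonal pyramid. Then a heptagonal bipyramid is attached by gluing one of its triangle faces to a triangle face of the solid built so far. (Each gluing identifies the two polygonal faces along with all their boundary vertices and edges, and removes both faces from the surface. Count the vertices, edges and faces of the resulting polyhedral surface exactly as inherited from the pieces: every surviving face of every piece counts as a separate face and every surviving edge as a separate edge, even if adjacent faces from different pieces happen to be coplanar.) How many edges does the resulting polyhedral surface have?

28

A pentagonal pyramid: V=6, E=10, F=6.
Attach a heptagonal bipyramid (V=9, E=21, F=14) along a 3-gon: merge 3 vertices and 3 edges, delete both glued faces → V=12, E=28, F=18.
Check: V − E + F = 12 − 28 + 18 = 2.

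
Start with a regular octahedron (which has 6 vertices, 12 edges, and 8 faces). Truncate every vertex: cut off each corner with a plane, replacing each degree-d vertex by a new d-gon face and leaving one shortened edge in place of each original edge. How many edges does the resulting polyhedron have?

Truncation replaces each original edge-end by a new vertex, so V′ = 2E = 24.
Each original edge survives, and each old vertex of degree d contributes d new edges; summing degrees gives Σd = 2E, so E′ = E + 2E = 3E = 36.
Each original face survives and each original vertex becomes one new face: F′ = F + V = 14.

36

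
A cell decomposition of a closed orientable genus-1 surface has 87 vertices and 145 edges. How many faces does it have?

For a closed orientable surface of genus 1, χ = 2 − 2·1 = 0.
F = 0 − V + E = 0 − 87 + 145 = 58.

58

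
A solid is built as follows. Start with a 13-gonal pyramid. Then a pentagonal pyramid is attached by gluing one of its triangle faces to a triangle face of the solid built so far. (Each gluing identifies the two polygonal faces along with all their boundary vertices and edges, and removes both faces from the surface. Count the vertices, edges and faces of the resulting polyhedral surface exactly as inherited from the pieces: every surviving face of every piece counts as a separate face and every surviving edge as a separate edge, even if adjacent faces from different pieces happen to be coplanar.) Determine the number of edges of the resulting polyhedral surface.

33

A 13-gonal pyramid: V=14, E=26, F=14.
Attach a pentagonal pyramid (V=6, E=10, F=6) along a 3-gon: merge 3 vertices and 3 edges, delete both glued faces → V=17, E=33, F=18.
Check: V − E + F = 17 − 33 + 18 = 2.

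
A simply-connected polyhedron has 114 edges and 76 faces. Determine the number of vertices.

Here V − E + F = 2.
V = 2 + E − F = 2 + 114 − 76 = 40.

40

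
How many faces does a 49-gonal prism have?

A prism on an n-gon has two n-gon bases and n rectangular sides: V = 2·49 = 98, E = 3·49 = 147, F = 49 + 2 = 51.

51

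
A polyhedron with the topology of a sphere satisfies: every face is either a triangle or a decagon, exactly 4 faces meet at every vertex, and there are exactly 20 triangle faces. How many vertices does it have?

20

Let x be the number of decagons; then F = 20 + x.
Edge–face incidences: 2E = 3·20 + 10·x = 60 + 10x.
Every vertex has degree 4, so 4V = 2E.
Euler: V − E + F = 2 ⇒ (2E)/4 − E + (20 + x) = 2.
Multiply by 8: 2·(2E) − 4·(2E) + 8·(20 + x) = 16, i.e. 160 + 8x − 2·(60 + 10x) = 16.
Collecting terms: −12x + 40 = 16, so −12x = −24, so x = 2.
Then 2E = 60 + 10·2 = 80, so E = 40, V = 2E/4 = 20, F = 20 + 2 = 22.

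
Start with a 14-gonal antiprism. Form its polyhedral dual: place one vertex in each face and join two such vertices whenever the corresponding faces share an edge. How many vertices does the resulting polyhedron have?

30

The base solid has V = 28, E = 56, F = 30.
The dual swaps V and F and preserves E: V′ = F = 30, E′ = E = 56, F′ = V = 28.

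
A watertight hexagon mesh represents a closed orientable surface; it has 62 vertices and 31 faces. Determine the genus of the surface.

Every face is a hexagon, so 2E = 6·31 = 186, giving E = 93.
χ = V − E + F = 62 − 93 + 31 = 0.
For a closed orientable surface χ = 2 − 2g, so g = (2 − (0))/2 = 1.

1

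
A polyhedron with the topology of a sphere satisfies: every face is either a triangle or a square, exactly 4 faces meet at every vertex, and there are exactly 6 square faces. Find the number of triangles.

Let x be the number of triangles; then F = 6 + x.
Edge–face incidences: 2E = 4·6 + 3·x = 24 + 3x.
Every vertex has degree 4, so 4V = 2E.
Euler: V − E + F = 2 ⇒ (2E)/4 − E + (6 + x) = 2.
Multiply by 8: 2·(2E) − 4·(2E) + 8·(6 + x) = 16, i.e. 48 + 8x − 2·(24 + 3x) = 16.
Collecting terms: 2x = 16, so x = 8.
Then 2E = 24 + 3·8 = 48, so E = 24, V = 2E/4 = 12, F = 6 + 8 = 14.

8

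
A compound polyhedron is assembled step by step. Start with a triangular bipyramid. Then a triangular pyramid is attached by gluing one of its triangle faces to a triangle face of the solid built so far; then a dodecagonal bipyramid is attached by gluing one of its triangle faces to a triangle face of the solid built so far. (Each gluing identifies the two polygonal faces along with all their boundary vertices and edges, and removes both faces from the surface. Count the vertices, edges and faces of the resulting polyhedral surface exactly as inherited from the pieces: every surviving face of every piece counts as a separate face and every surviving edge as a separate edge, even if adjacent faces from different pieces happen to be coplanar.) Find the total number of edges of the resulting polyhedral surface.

A triangular bipyramid: V=5, E=9, F=6.
Attach a triangular pyramid (V=4, E=6, F=4) along a 3-gon: merge 3 vertices and 3 edges, delete both glued faces → V=6, E=12, F=8.
Attach a dodecagonal bipyramid (V=14, E=36, F=24) along a 3-gon: merge 3 vertices and 3 edges, delete both glued faces → V=17, E=45, F=30.
Check: V − E + F = 17 − 45 + 30 = 2.

45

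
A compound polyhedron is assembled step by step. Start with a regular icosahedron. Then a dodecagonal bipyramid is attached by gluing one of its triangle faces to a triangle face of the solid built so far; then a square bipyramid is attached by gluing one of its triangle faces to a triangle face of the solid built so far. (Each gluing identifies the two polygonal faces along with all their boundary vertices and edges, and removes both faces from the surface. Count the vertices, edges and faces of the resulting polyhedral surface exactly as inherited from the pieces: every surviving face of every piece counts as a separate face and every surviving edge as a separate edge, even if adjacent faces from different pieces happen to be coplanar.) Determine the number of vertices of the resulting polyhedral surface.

26

A regular icosahedron: V=12, E=30, F=20.
Attach a dodecagonal bipyramid (V=14, E=36, F=24) along a 3-gon: merge 3 vertices and 3 edges, delete both glued faces → V=23, E=63, F=42.
Attach a square bipyramid (V=6, E=12, F=8) along a 3-gon: merge 3 vertices and 3 edges, delete both glued faces → V=26, E=72, F=48.
Check: V − E + F = 26 − 72 + 48 = 2.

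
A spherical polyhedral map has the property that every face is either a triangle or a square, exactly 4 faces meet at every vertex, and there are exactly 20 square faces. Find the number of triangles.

8

Let x be the number of triangles; then F = 20 + x.
Edge–face incidences: 2E = 4·20 + 3·x = 80 + 3x.
Every vertex has degree 4, so 4V = 2E.
Euler: V − E + F = 2 ⇒ (2E)/4 − E + (20 + x) = 2.
Multiply by 8: 2·(2E) − 4·(2E) + 8·(20 + x) = 16, i.e. 160 + 8x − 2·(80 + 3x) = 16.
Collecting terms: 2x = 16, so x = 8.
Then 2E = 80 + 3·8 = 104, so E = 52, V = 2E/4 = 26, F = 20 + 8 = 28.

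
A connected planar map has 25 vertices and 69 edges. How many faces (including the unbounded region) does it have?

Euler's formula for a connected plane graph: V − E + F = 2, so F = 2 − 25 + 69 = 46.

46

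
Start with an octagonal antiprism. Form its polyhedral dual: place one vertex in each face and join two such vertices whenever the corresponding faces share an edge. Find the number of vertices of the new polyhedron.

The base solid has V = 16, E = 32, F = 18.
The dual swaps V and F and preserves E: V′ = F = 18, E′ = E = 32, F′ = V = 16.

18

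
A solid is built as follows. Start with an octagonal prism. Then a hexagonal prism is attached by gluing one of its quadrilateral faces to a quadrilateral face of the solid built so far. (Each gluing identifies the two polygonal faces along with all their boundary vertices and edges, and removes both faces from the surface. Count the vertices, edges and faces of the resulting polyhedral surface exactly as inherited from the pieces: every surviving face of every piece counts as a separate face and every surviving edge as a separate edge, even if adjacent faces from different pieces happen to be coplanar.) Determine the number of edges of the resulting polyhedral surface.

38

An octagonal prism: V=16, E=24, F=10.
Attach a hexagonal prism (V=12, E=18, F=8) along a 4-gon: merge 4 vertices and 4 edges, delete both glued faces → V=24, E=38, F=16.
Check: V − E + F = 24 − 38 + 16 = 2.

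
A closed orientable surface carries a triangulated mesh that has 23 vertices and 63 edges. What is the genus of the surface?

Every face is a triangle and each edge borders two faces, so 3F = 2·63, giving F = 42.
χ = V − E + F = 23 − 63 + 42 = 2.
For a closed orientable surface χ = 2 − 2g, so g = (2 − (2))/2 = 0.

0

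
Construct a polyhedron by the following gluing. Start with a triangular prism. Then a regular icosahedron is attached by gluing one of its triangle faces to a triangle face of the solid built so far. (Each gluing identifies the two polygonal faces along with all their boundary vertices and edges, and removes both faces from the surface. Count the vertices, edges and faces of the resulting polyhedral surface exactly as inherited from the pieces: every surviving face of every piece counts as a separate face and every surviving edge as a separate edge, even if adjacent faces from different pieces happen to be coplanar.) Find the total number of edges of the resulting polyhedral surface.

A triangular prism: V=6, E=9, F=5.
Attach a regular icosahedron (V=12, E=30, F=20) along a 3-gon: merge 3 vertices and 3 edges, delete both glued faces → V=15, E=36, F=23.
Check: V − E + F = 15 − 36 + 23 = 2.

36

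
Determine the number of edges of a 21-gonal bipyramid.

A bipyramid over an n-gon has 2n triangular faces and n + 2 vertices: V = 21 + 2 = 23, E = 3·21 = 63, F = 2·21 = 42.

63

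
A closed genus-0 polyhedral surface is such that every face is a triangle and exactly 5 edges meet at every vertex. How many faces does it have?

Each face has 3 edges and each edge borders two faces, so 2E = 3F.
Each vertex has degree 5, so 5V = 2E and hence V = 3F/5.
Euler: V − E + F = 2 ⇒ (3F/5) − (3F/2) + F = 2.
Multiply by 10: (6 − 15 + 10)F = 20, i.e. 1F = 20.
So F = 20, E = 3·20/2 = 30, V = 3·20/5 = 12.

20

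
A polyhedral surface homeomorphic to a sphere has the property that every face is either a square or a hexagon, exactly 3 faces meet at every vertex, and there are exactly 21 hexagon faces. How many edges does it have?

Let x be the number of squares; then F = 21 + x.
Edge–face incidences: 2E = 6·21 + 4·x = 126 + 4x.
Every vertex has degree 3, so 3V = 2E.
Euler: V − E + F = 2 ⇒ (2E)/3 − E + (21 + x) = 2.
Multiply by 6: 2·(2E) − 3·(2E) + 6·(21 + x) = 12, i.e. 126 + 6x − (126 + 4x) = 12.
Collecting terms: 2x = 12, so x = 6.
Then 2E = 126 + 4·6 = 150, so E = 75, V = 2E/3 = 50, F = 21 + 6 = 27.

75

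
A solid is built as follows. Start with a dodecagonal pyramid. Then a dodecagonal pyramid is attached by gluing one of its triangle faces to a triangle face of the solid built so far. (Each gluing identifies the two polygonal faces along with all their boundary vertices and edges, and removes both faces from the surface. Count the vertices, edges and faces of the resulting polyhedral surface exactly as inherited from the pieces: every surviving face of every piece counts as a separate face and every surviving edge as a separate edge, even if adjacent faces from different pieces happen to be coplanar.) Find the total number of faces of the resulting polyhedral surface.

A dodecagonal pyramid: V=13, E=24, F=13.
Attach a dodecagonal pyramid (V=13, E=24, F=13) along a 3-gon: merge 3 vertices and 3 edges, delete both glued faces → V=23, E=45, F=24.
Check: V − E + F = 23 − 45 + 24 = 2.

24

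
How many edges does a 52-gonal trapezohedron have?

208

The n-trapezohedron (dual of the n-antiprism) has V = 2·52 + 2 = 106, E = 4·52 = 208, F = 2·52 = 104.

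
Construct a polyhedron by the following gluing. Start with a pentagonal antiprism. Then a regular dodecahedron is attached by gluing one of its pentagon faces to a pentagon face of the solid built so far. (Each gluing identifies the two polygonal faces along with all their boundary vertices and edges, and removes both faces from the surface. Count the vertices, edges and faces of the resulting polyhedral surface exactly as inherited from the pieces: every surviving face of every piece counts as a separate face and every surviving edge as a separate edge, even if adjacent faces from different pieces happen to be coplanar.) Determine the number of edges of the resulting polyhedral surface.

A pentagonal antiprism: V=10, E=20, F=12.
Attach a regular dodecahedron (V=20, E=30, F=12) along a 5-gon: merge 5 vertices and 5 edges, delete both glued faces → V=25, E=45, F=22.
Check: V − E + F = 25 − 45 + 22 = 2.

45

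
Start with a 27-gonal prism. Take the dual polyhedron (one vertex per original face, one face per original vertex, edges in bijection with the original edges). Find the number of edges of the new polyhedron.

81

The base solid has V = 54, E = 81, F = 29.
The dual swaps V and F and preserves E: V′ = F = 29, E′ = E = 81, F′ = V = 54.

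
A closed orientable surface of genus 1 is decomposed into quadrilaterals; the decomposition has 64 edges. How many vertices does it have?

32

χ = 2 − 2·1 = 0, and every face is a square so 4F = 2E.
F = 2E/4 = 32. Then V = 0 + E − F = 0 + 64 − 32 = 32.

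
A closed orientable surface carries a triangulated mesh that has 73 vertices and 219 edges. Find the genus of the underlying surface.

1

Every face is a triangle and each edge borders two faces, so 3F = 2·219, giving F = 146.
χ = V − E + F = 73 − 219 + 146 = 0.
For a closed orientable surface χ = 2 − 2g, so g = (2 − (0))/2 = 1.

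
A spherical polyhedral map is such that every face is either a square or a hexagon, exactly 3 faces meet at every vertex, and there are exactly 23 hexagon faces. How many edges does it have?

Let x be the number of squares; then F = 23 + x.
Edge–face incidences: 2E = 6·23 + 4·x = 138 + 4x.
Every vertex has degree 3, so 3V = 2E.
Euler: V − E + F = 2 ⇒ (2E)/3 − E + (23 + x) = 2.
Multiply by 6: 2·(2E) − 3·(2E) + 6·(23 + x) = 12, i.e. 138 + 6x − (138 + 4x) = 12.
Collecting terms: 2x = 12, so x = 6.
Then 2E = 138 + 4·6 = 162, so E = 81, V = 2E/3 = 54, F = 23 + 6 = 29.

81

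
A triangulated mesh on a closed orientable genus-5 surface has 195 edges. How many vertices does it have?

57

χ = 2 − 2·5 = -8, and every face is a triangle so 3F = 2E.
F = 2E/3 = 130. Then V = -8 + E − F = -8 + 195 − 130 = 57.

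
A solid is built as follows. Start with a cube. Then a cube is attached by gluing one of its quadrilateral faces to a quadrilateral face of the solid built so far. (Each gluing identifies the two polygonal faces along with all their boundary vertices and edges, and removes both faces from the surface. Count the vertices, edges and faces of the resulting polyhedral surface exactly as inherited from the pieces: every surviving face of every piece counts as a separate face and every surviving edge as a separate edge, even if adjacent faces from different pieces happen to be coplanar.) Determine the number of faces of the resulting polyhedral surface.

A cube: V=8, E=12, F=6.
Attach a cube (V=8, E=12, F=6) along a 4-gon: merge 4 vertices and 4 edges, delete both glued faces → V=12, E=20, F=10.
Check: V − E + F = 12 − 20 + 10 = 2.

10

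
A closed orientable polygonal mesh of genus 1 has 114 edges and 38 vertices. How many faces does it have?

76

For a closed orientable surface of genus 1, χ = 2 − 2·1 = 0.
F = 0 − V + E = 0 − 38 + 114 = 76.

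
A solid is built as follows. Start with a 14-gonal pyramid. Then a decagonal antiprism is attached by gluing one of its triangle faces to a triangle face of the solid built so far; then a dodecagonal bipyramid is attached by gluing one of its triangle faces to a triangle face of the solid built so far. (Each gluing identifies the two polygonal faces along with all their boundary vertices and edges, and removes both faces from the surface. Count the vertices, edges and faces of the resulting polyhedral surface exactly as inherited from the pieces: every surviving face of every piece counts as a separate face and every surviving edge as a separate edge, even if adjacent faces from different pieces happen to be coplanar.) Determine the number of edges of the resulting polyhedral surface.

A 14-gonal pyramid: V=15, E=28, F=15.
Attach a decagonal antiprism (V=20, E=40, F=22) along a 3-gon: merge 3 vertices and 3 edges, delete both glued faces → V=32, E=65, F=35.
Attach a dodecagonal bipyramid (V=14, E=36, F=24) along a 3-gon: merge 3 vertices and 3 edges, delete both glued faces → V=43, E=98, F=57.
Check: V − E + F = 43 − 98 + 57 = 2.

98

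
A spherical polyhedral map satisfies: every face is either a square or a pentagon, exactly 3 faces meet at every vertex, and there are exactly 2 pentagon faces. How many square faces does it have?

Let x be the number of squares; then F = 2 + x.
Edge–face incidences: 2E = 5·2 + 4·x = 10 + 4x.
Every vertex has degree 3, so 3V = 2E.
Euler: V − E + F = 2 ⇒ (2E)/3 − E + (2 + x) = 2.
Multiply by 6: 2·(2E) − 3·(2E) + 6·(2 + x) = 12, i.e. 12 + 6x − (10 + 4x) = 12.
Collecting terms: 2x + 2 = 12, so 2x = 10, so x = 5.
Then 2E = 10 + 4·5 = 30, so E = 15, V = 2E/3 = 10, F = 2 + 5 = 7.

5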